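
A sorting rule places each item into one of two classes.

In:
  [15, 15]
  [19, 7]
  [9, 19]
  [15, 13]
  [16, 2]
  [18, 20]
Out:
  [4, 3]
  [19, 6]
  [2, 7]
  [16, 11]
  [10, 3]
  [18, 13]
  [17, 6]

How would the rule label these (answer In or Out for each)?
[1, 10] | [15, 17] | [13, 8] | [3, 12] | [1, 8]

The common property of the 'In' items is: sum is even. No 'Out' item has it.

Out, In, Out, Out, Out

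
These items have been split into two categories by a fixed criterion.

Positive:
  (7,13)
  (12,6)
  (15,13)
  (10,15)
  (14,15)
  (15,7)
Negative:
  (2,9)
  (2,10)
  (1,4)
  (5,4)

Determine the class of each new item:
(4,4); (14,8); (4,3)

Negative, Positive, Negative

One predicate separates the groups cleanly: sum ≥ 18.
(4,4): 4+4 = 8, does not pass → Negative.
(14,8): 14+8 = 22, has this property → Positive.
(4,3): 4+3 = 7, does not pass → Negative.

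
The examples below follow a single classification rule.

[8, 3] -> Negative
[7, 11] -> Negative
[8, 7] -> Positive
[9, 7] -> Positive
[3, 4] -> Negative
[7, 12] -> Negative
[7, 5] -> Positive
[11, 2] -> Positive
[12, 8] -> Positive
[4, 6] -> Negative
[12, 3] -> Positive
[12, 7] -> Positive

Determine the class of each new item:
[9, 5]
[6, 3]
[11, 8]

The common property of the 'Positive' items is: first > second AND sum ≥ 12. No 'Negative' item has it.
[9, 5]: 9 > 5, 9+5 = 14 — has this property, so Positive. [6, 3]: 6 > 3, 6+3 = 9 — fails this test, so Negative. [11, 8]: 11 > 8, 11+8 = 19 — has this property, so Positive.

Positive, Negative, Positive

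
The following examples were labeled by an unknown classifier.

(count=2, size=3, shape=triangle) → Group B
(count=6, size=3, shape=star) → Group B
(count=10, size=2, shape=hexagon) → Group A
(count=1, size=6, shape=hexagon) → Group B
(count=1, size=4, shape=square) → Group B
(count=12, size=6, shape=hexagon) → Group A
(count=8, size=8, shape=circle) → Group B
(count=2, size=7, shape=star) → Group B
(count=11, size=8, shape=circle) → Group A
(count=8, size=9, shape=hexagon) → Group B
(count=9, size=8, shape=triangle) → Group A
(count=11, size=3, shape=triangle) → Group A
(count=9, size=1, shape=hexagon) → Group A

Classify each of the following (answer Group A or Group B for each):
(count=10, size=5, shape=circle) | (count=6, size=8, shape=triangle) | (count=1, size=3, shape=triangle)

Group A, Group B, Group B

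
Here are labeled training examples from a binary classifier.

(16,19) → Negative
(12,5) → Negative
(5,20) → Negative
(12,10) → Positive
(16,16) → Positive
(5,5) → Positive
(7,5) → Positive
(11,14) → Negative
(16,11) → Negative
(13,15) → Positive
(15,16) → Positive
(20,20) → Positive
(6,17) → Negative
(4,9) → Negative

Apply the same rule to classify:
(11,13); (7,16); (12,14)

'Positive' ⟺ |first − second| ≤ 2.
Positive: (11,13), since |11−13| = 2.
Negative: (7,16), since |7−16| = 9.
Positive: (12,14), since |12−14| = 2.

Positive, Negative, Positive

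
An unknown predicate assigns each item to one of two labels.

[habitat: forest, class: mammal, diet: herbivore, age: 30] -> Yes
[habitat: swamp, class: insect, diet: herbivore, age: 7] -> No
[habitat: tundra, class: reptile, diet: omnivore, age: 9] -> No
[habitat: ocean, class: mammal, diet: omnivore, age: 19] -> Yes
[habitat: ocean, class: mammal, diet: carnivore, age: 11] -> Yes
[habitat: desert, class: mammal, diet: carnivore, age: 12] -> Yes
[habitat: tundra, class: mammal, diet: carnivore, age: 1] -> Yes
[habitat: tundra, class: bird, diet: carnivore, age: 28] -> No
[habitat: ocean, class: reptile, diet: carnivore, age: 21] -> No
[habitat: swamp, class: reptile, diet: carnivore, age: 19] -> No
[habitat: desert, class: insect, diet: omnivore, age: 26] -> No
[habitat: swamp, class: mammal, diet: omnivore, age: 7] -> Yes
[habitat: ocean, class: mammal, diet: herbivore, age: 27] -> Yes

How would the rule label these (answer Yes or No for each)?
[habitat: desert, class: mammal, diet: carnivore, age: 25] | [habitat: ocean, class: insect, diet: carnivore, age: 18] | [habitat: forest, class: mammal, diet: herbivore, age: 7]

Yes, No, Yes

The pattern is that an item is 'Yes' exactly when: class is mammal.
[habitat: desert, class: mammal, diet: carnivore, age: 25]: class is mammal, has this property → Yes.
[habitat: ocean, class: insect, diet: carnivore, age: 18]: class is insect, doesn't qualify → No.
[habitat: forest, class: mammal, diet: herbivore, age: 7]: class is mammal, has this property → Yes.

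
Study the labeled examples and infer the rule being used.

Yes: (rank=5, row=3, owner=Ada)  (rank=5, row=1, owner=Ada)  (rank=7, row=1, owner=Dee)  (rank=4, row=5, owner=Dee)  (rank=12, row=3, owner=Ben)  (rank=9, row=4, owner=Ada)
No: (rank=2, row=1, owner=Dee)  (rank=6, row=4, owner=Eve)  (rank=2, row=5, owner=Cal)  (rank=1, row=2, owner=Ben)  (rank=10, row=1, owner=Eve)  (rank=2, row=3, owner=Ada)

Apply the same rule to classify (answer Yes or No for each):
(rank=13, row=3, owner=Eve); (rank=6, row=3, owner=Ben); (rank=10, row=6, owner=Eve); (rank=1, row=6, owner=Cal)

Every 'Yes' example satisfies: owner is not Eve AND rank ≥ 4. None of the 'No' examples do.
(rank=13, row=3, owner=Eve): No (owner is Eve, rank = 13). (rank=6, row=3, owner=Ben): Yes (owner is Ben, rank = 6). (rank=10, row=6, owner=Eve): No (owner is Eve, rank = 10). (rank=1, row=6, owner=Cal): No (owner is Cal, rank = 1).

No, Yes, No, No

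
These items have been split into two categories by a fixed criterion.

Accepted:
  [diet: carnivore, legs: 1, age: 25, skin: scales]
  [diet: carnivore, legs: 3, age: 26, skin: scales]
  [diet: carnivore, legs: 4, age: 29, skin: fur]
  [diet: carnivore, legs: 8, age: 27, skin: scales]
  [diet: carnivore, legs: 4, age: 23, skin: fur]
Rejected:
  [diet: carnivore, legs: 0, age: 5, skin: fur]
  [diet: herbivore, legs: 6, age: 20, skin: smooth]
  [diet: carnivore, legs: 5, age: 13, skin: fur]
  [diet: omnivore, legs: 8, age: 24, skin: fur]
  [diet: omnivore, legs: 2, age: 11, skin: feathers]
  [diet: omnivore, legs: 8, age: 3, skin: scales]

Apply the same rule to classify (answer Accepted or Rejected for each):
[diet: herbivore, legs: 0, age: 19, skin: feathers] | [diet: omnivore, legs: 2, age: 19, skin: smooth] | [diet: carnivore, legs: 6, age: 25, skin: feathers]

Rejected, Rejected, Accepted

The common property of the 'Accepted' items is: diet is carnivore AND age ≥ 20. No 'Rejected' item has it.
[diet: herbivore, legs: 0, age: 19, skin: feathers]: diet is herbivore, age = 19 — doesn't qualify, so Rejected.
[diet: omnivore, legs: 2, age: 19, skin: smooth]: diet is omnivore, age = 19 — doesn't qualify, so Rejected.
[diet: carnivore, legs: 6, age: 25, skin: feathers]: diet is carnivore, age = 25 — meets the rule, so Accepted.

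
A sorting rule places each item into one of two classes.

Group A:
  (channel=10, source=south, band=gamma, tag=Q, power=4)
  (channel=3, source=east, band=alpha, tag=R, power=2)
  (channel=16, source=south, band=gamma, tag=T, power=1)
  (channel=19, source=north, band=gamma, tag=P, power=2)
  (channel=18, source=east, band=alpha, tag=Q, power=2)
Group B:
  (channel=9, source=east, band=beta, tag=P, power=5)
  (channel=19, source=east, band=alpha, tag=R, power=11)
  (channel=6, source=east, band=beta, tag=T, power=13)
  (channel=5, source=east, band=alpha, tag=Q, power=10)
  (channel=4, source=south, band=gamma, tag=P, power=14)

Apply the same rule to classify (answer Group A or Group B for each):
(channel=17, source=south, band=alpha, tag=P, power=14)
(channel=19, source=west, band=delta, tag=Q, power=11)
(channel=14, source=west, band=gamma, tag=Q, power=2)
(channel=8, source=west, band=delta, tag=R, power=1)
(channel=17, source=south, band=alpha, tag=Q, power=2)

Rule: power ≤ 4. This holds for each 'Group A' example and fails for each 'Group B' one.
Group B: (channel=17, source=south, band=alpha, tag=P, power=14), since power = 14.
Group B: (channel=19, source=west, band=delta, tag=Q, power=11), since power = 11.
Group A: (channel=14, source=west, band=gamma, tag=Q, power=2), since power = 2.
Group A: (channel=8, source=west, band=delta, tag=R, power=1), since power = 1.
Group A: (channel=17, source=south, band=alpha, tag=Q, power=2), since power = 2.

Group B, Group B, Group A, Group A, Group A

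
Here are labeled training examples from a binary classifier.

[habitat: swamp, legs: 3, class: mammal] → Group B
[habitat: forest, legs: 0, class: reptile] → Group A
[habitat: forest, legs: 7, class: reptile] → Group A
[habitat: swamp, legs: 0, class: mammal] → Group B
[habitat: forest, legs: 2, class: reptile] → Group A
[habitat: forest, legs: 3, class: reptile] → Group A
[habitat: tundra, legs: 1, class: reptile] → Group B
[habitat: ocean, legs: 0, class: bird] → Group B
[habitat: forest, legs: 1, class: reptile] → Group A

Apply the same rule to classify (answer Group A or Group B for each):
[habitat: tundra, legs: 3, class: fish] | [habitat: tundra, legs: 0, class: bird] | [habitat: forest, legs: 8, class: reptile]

Group B, Group B, Group A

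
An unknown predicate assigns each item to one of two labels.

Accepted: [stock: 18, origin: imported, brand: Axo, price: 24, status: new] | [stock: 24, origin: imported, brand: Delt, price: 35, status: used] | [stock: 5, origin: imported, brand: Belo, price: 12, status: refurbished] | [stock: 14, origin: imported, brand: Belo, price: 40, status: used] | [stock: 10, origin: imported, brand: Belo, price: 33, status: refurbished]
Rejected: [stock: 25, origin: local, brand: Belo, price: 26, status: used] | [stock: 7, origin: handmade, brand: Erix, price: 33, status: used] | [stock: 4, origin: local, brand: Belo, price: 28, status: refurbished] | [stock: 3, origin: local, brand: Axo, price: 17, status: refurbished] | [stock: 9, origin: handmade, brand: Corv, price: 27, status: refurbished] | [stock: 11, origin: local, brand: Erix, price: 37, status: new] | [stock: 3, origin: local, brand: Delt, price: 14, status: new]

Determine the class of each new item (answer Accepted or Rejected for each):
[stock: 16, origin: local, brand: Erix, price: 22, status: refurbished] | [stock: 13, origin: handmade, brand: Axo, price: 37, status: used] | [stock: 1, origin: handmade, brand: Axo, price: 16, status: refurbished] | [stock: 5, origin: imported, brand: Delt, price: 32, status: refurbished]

Rejected, Rejected, Rejected, Accepted

The simplest hypothesis consistent with all the labels is: origin is imported.
Rejected: [stock: 16, origin: local, brand: Erix, price: 22, status: refurbished], since origin is local.
Rejected: [stock: 13, origin: handmade, brand: Axo, price: 37, status: used], since origin is handmade.
Rejected: [stock: 1, origin: handmade, brand: Axo, price: 16, status: refurbished], since origin is handmade.
Accepted: [stock: 5, origin: imported, brand: Delt, price: 32, status: refurbished], since origin is imported.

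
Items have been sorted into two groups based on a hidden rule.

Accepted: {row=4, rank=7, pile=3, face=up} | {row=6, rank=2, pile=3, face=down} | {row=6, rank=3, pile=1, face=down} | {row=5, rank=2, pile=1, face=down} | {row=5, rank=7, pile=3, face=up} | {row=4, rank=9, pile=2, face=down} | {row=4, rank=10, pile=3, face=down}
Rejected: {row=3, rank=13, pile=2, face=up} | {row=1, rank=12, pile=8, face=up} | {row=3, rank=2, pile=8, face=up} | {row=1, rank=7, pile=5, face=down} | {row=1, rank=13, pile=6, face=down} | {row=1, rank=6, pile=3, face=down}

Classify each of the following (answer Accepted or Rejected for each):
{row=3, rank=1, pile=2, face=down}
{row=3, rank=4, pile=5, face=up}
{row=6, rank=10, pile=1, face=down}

Rejected, Rejected, Accepted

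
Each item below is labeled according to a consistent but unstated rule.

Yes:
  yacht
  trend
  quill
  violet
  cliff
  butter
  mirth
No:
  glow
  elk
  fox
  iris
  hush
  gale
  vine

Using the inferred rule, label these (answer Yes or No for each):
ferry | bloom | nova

The pattern is that an item is 'Yes' exactly when: length ≥ 5.

Yes, Yes, No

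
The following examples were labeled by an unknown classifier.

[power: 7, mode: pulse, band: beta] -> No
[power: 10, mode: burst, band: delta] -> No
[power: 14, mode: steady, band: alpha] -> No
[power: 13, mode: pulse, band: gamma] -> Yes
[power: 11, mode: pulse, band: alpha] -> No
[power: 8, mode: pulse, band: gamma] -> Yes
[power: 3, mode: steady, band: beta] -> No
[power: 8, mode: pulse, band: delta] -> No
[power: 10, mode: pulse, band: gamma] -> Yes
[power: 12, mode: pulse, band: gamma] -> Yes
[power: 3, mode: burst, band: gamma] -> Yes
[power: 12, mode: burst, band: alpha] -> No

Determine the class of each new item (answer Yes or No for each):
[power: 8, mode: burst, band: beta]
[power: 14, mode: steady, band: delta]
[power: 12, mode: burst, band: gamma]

Rule: band is gamma. This holds for each 'Yes' example and fails for each 'No' one.

No, No, Yes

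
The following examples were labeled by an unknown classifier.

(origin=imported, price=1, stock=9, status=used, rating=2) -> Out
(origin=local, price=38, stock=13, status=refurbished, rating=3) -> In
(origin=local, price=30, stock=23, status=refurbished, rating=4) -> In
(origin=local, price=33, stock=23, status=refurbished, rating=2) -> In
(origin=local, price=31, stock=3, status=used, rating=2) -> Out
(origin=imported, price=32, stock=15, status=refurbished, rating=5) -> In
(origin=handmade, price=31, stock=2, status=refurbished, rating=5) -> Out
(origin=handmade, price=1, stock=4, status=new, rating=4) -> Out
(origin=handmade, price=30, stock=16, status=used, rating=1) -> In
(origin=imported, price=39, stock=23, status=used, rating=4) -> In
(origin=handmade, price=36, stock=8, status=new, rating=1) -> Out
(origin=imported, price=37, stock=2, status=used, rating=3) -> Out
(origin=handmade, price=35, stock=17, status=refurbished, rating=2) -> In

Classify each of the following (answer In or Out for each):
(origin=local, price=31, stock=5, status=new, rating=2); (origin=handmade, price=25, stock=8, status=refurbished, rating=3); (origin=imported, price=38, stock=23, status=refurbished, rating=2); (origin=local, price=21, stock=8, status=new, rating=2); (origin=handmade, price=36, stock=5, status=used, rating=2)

Out, Out, In, Out, Out

One predicate separates the groups cleanly: stock ≥ 13.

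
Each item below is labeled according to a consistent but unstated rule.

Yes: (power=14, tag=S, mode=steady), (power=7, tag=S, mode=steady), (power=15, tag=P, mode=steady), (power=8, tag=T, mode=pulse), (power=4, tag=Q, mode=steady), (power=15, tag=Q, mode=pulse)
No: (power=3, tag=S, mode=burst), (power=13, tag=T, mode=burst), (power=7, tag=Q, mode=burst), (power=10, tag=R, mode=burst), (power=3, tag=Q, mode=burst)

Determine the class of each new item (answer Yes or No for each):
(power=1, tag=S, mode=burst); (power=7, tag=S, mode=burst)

Looking at the examples, the only property every 'Yes' case has and every 'No' case lacks is: mode is not burst.
(power=1, tag=S, mode=burst) — mode is burst, hence No.
(power=7, tag=S, mode=burst) — mode is burst, hence No.

No, No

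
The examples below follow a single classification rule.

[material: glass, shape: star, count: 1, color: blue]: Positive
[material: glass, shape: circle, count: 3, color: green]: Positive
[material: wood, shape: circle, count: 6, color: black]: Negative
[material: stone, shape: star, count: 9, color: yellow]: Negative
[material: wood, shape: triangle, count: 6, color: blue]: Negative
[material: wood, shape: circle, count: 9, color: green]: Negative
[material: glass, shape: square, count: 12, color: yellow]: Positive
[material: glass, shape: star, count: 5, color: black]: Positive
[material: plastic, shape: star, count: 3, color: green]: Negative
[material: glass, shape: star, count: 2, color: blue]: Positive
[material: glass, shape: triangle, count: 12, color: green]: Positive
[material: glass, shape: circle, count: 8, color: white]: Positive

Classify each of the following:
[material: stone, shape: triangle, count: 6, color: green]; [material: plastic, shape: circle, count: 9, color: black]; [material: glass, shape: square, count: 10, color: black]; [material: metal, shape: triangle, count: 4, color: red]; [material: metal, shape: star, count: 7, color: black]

Negative, Negative, Positive, Negative, Negative

Looking at the examples, the only property every 'Positive' case has and every 'Negative' case lacks is: material is glass.
[material: stone, shape: triangle, count: 6, color: green] → material is stone → Negative.
[material: plastic, shape: circle, count: 9, color: black] → material is plastic → Negative.
[material: glass, shape: square, count: 10, color: black] → material is glass → Positive.
[material: metal, shape: triangle, count: 4, color: red] → material is metal → Negative.
[material: metal, shape: star, count: 7, color: black] → material is metal → Negative.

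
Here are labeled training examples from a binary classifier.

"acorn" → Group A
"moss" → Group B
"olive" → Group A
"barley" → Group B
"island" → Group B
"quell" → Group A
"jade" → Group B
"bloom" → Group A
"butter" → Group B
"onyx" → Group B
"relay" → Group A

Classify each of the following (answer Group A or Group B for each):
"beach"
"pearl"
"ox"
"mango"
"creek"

The pattern is that an item is 'Group A' exactly when: odd length.
"beach" → length 5 → Group A. "pearl" → length 5 → Group A. "ox" → length 2 → Group B. "mango" → length 5 → Group A. "creek" → length 5 → Group A.

Group A, Group A, Group B, Group A, Group A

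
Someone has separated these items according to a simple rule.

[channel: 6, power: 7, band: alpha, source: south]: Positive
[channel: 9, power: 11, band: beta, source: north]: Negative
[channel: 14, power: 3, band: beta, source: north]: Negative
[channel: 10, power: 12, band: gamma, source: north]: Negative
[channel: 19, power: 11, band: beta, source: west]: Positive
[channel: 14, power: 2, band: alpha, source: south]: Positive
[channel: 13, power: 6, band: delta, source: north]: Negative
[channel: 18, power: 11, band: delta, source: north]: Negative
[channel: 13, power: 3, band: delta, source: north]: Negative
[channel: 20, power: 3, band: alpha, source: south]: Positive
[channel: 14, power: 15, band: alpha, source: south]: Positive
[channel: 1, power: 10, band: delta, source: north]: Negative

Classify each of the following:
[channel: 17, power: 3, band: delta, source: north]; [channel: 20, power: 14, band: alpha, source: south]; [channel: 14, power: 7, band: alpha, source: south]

Negative, Positive, Positive

The classifier is using: source is not north.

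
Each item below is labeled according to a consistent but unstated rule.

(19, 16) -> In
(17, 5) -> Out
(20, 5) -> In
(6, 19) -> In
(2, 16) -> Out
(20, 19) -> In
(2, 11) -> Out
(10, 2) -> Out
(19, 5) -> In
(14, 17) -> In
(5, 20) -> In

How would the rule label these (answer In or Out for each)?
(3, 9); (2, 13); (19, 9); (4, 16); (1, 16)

Out, Out, In, Out, Out

Rule: sum ≥ 24. This holds for each 'In' example and fails for each 'Out' one.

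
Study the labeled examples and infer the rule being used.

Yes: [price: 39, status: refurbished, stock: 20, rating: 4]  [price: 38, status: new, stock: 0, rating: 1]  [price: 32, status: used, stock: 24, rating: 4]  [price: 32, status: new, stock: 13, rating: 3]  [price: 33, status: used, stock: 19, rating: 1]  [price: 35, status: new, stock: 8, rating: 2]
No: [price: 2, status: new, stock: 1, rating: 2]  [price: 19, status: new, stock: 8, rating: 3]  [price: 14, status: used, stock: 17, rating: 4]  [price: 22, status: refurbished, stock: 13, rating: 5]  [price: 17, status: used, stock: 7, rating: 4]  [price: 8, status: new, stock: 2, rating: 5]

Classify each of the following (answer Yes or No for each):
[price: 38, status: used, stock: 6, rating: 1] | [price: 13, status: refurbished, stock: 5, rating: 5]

Yes, No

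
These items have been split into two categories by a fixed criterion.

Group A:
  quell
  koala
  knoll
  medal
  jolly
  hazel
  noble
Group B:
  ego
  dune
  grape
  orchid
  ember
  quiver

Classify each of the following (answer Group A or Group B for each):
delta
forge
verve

A rule that fits every label: contains 'l' — true of each 'Group A' example, false of each 'Group B' one.
delta → has 'l' → Group A. forge → no 'l' → Group B. verve → no 'l' → Group B.

Group A, Group B, Group B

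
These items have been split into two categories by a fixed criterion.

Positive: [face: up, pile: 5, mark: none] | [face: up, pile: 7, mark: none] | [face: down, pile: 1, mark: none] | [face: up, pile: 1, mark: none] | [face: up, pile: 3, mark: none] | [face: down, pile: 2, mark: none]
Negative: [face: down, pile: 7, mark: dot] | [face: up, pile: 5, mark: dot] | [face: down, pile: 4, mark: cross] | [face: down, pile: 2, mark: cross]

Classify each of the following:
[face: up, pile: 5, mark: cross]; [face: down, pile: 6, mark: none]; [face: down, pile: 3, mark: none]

Negative, Positive, Positive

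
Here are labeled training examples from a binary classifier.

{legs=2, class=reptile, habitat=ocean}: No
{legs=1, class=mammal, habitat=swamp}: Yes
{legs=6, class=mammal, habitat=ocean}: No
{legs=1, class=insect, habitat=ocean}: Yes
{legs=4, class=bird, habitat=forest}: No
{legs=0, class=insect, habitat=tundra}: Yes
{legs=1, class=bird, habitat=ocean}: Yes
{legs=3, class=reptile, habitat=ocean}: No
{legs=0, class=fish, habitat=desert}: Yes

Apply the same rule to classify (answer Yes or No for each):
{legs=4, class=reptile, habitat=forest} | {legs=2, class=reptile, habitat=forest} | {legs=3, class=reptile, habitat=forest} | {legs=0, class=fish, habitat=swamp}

Rule: legs ≤ 1. This holds for each 'Yes' example and fails for each 'No' one.

No, No, No, Yes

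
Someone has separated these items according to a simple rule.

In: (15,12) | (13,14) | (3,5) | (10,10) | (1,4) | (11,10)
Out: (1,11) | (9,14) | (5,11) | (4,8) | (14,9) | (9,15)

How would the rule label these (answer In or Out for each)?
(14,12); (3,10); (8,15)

In, Out, Out

The common property of the 'In' items is: |first − second| ≤ 3. No 'Out' item has it.
(14,12): |14−12| = 2 — fits, so In.
(3,10): |3−10| = 7 — does not pass, so Out.
(8,15): |8−15| = 7 — does not pass, so Out.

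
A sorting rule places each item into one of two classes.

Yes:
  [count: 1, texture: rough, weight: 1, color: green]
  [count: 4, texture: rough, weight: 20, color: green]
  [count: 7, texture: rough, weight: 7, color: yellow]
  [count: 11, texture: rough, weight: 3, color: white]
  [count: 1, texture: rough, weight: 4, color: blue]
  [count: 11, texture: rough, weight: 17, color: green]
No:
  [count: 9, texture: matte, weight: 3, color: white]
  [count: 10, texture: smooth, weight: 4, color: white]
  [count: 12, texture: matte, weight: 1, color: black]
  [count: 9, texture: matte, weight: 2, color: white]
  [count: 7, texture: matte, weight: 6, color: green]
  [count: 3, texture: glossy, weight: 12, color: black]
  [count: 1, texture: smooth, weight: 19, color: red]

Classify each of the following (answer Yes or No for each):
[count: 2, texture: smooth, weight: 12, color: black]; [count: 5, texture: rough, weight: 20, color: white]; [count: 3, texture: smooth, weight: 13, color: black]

'Yes' ⟺ texture is rough.
[count: 2, texture: smooth, weight: 12, color: black]: texture is smooth, does not pass → No. [count: 5, texture: rough, weight: 20, color: white]: texture is rough, matches → Yes. [count: 3, texture: smooth, weight: 13, color: black]: texture is smooth, does not pass → No.

No, Yes, No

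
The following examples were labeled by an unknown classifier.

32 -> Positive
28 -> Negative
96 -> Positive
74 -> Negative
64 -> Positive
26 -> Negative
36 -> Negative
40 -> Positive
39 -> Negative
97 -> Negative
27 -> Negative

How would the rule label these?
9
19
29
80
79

Negative, Negative, Negative, Positive, Negative

One predicate separates the groups cleanly: multiple of 8.
9: 9 = 8·1 + 1 — does not fit, so Negative. 19: 19 = 8·2 + 3 — does not fit, so Negative. 29: 29 = 8·3 + 5 — does not fit, so Negative. 80: 80 = 8·10 — satisfies this, so Positive. 79: 79 = 8·9 + 7 — does not fit, so Negative.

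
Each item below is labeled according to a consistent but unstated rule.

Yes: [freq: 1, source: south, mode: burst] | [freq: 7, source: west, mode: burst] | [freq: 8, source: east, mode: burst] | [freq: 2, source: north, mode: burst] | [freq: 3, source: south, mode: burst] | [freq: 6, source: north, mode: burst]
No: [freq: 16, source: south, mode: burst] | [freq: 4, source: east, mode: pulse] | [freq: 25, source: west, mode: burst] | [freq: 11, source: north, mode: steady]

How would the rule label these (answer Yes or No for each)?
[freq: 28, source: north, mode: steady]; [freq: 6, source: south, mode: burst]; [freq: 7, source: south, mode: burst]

'Yes' ⟺ mode is burst AND freq ≤ 8.
[freq: 28, source: north, mode: steady]: mode is steady, freq = 28, does not fit → No.
[freq: 6, source: south, mode: burst]: mode is burst, freq = 6, fits → Yes.
[freq: 7, source: south, mode: burst]: mode is burst, freq = 7, fits → Yes.

No, Yes, Yes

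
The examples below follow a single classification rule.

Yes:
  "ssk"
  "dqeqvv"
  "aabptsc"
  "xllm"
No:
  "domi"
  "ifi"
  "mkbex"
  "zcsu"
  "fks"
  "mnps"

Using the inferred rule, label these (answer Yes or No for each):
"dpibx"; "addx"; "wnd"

No, Yes, No

Looking at the examples, the only property every 'Yes' case has and every 'No' case lacks is: has a double letter.
"dpibx" — no doubled letter, hence No.
"addx" — 'dd' doubled, hence Yes.
"wnd" — no doubled letter, hence No.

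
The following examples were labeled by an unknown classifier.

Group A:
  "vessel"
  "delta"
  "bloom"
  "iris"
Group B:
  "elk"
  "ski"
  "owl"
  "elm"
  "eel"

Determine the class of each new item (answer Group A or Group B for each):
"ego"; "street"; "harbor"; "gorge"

Group B, Group A, Group A, Group A

The simplest hypothesis consistent with all the labels is: length ≥ 4.
"ego": length 3, does not satisfy this → Group B. "street": length 6, meets the rule → Group A. "harbor": length 6, meets the rule → Group A. "gorge": length 5, meets the rule → Group A.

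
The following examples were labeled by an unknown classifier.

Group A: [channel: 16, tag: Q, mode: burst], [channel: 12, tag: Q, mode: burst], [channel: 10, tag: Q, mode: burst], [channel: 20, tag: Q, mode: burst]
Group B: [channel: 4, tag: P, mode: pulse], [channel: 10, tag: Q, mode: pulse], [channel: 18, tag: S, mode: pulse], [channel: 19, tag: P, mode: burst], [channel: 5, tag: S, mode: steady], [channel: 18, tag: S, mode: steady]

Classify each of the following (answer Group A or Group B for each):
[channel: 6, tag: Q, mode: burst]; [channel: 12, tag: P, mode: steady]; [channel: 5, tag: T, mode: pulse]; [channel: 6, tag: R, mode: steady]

Group A, Group B, Group B, Group B

The rule appears to be: tag is Q AND mode is burst.
[channel: 6, tag: Q, mode: burst]: Group A (tag is Q, mode is burst). [channel: 12, tag: P, mode: steady]: Group B (tag is P, mode is steady). [channel: 5, tag: T, mode: pulse]: Group B (tag is T, mode is pulse). [channel: 6, tag: R, mode: steady]: Group B (tag is R, mode is steady).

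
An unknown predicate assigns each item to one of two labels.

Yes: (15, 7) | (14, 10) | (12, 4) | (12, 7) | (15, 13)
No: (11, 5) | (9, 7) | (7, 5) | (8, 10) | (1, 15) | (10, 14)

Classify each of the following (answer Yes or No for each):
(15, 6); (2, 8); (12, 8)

Yes, No, Yes

One predicate separates the groups cleanly: first ≥ 12.
(15, 6) — first 15, hence Yes. (2, 8) — first 2, hence No. (12, 8) — first 12, hence Yes.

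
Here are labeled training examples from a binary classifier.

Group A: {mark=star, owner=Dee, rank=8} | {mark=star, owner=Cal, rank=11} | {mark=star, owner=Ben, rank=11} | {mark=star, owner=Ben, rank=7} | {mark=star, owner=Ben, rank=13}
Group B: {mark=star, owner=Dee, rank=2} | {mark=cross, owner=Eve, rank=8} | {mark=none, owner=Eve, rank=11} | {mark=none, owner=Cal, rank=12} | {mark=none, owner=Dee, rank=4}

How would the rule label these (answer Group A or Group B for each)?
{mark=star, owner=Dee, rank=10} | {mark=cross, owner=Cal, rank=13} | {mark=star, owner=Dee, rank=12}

Group A, Group B, Group A

A rule that fits every label: mark is star AND rank ≥ 4 — true of each 'Group A' example, false of each 'Group B' one.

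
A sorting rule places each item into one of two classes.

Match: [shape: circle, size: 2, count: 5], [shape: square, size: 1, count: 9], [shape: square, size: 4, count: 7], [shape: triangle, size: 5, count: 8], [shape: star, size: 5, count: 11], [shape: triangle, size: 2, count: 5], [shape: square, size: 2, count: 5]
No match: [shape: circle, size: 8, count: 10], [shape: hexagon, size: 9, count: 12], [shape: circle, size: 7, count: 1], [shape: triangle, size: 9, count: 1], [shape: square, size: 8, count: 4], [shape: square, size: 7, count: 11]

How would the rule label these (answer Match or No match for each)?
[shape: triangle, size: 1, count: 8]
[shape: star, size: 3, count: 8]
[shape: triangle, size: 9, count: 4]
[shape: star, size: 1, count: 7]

One predicate separates the groups cleanly: size ≤ 5.
[shape: triangle, size: 1, count: 8]: size = 1 — satisfies this, so Match. [shape: star, size: 3, count: 8]: size = 3 — satisfies this, so Match. [shape: triangle, size: 9, count: 4]: size = 9 — does not satisfy this, so No match. [shape: star, size: 1, count: 7]: size = 1 — satisfies this, so Match.

Match, Match, No match, Match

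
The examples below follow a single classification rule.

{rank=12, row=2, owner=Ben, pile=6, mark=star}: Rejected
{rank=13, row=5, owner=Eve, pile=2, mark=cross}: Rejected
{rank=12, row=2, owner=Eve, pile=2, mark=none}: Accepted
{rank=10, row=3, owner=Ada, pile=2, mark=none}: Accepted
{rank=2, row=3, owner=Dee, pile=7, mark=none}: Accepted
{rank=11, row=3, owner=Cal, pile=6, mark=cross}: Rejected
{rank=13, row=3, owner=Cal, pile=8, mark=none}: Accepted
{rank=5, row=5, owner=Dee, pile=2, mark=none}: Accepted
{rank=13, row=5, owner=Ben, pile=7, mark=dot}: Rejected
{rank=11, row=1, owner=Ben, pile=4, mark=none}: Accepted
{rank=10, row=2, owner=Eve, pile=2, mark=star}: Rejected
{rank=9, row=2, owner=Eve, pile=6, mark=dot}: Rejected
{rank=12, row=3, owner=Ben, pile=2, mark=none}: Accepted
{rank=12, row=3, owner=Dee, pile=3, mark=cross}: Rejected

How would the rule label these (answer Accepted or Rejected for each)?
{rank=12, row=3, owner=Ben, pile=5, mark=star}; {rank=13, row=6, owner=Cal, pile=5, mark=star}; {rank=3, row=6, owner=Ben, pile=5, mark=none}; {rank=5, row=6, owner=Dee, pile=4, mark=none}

Rejected, Rejected, Accepted, Accepted

The common property of the 'Accepted' items is: mark is none. No 'Rejected' item has it.
Rejected: {rank=12, row=3, owner=Ben, pile=5, mark=star}, since mark is star. Rejected: {rank=13, row=6, owner=Cal, pile=5, mark=star}, since mark is star. Accepted: {rank=3, row=6, owner=Ben, pile=5, mark=none}, since mark is none. Accepted: {rank=5, row=6, owner=Dee, pile=4, mark=none}, since mark is none.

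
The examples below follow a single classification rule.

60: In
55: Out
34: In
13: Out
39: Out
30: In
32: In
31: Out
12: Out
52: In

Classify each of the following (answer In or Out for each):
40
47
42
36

The classifier is using: even AND at least 13.
40 → 40 is even, 40 ≥ 13 → In. 47 → 47 is odd, 47 ≥ 13 → Out. 42 → 42 is even, 42 ≥ 13 → In. 36 → 36 is even, 36 ≥ 13 → In.

In, Out, In, In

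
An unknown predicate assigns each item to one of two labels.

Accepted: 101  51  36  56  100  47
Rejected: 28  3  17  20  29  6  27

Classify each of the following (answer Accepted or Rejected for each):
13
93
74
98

The classifier is using: at least 36.
13: Rejected (13 < 36).
93: Accepted (93 ≥ 36).
74: Accepted (74 ≥ 36).
98: Accepted (98 ≥ 36).

Rejected, Accepted, Accepted, Accepted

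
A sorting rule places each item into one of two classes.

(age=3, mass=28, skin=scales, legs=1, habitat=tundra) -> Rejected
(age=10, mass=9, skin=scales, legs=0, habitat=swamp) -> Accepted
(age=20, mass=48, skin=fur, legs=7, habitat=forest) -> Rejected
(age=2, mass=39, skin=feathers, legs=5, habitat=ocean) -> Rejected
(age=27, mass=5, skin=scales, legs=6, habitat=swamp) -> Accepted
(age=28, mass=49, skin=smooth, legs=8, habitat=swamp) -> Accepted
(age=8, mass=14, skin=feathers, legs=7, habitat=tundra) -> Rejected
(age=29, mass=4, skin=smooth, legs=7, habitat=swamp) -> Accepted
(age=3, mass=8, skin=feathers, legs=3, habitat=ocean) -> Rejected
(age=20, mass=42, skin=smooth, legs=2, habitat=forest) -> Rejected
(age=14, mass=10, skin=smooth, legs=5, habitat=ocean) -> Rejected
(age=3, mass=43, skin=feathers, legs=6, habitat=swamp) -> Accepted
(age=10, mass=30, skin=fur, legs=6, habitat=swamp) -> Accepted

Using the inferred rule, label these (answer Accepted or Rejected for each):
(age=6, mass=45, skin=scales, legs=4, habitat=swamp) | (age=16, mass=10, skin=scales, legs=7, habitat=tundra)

The pattern is that an item is 'Accepted' exactly when: habitat is swamp.
(age=6, mass=45, skin=scales, legs=4, habitat=swamp): Accepted (habitat is swamp). (age=16, mass=10, skin=scales, legs=7, habitat=tundra): Rejected (habitat is tundra).

Accepted, Rejected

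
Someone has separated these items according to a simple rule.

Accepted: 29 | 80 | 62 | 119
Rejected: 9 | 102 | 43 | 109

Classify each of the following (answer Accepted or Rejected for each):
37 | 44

Rule: ≡ 2 (mod 3). This holds for each 'Accepted' example and fails for each 'Rejected' one.
Rejected: 37, since 37 mod 3 = 1.
Accepted: 44, since 44 mod 3 = 2.

Rejected, Accepted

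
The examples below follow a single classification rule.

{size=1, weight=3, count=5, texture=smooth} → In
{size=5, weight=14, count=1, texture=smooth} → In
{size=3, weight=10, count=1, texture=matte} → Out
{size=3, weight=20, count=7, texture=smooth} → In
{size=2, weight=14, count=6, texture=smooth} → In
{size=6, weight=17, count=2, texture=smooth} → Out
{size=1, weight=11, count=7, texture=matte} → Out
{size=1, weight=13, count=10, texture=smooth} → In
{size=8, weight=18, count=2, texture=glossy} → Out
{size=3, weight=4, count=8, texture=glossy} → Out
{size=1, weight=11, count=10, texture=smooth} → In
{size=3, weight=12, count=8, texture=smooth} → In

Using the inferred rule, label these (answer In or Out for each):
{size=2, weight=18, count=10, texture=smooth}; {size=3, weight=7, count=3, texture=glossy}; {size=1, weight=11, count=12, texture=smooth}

The rule appears to be: texture is smooth AND size ≤ 5.
{size=2, weight=18, count=10, texture=smooth} → texture is smooth, size = 2 → In. {size=3, weight=7, count=3, texture=glossy} → texture is glossy, size = 3 → Out. {size=1, weight=11, count=12, texture=smooth} → texture is smooth, size = 1 → In.

In, Out, In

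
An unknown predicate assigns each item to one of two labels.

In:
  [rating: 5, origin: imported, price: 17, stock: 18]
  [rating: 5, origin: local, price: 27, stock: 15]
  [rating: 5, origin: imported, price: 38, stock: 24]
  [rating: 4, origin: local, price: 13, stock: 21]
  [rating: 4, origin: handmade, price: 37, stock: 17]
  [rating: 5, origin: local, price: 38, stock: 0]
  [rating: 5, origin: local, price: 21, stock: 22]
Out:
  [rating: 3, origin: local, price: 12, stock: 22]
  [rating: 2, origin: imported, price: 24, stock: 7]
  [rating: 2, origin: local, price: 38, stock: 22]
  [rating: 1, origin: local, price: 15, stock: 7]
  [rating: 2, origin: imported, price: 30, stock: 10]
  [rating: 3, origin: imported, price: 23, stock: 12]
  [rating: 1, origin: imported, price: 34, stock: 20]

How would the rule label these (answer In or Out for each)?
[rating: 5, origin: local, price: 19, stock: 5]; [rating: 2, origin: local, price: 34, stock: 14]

Every 'In' example satisfies: rating ≥ 4. None of the 'Out' examples do.
[rating: 5, origin: local, price: 19, stock: 5] — rating = 5, hence In.
[rating: 2, origin: local, price: 34, stock: 14] — rating = 2, hence Out.

In, Out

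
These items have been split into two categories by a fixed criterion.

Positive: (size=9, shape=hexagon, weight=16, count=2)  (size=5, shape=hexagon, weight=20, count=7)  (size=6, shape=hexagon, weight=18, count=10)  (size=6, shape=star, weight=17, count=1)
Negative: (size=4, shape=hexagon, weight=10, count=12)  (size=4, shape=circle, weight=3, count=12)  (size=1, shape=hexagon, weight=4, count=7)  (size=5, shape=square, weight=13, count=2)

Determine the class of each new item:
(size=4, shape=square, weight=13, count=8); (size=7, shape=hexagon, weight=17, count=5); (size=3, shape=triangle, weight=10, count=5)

Negative, Positive, Negative

Rule: weight ≥ 16. This holds for each 'Positive' example and fails for each 'Negative' one.
Negative: (size=4, shape=square, weight=13, count=8), since weight = 13.
Positive: (size=7, shape=hexagon, weight=17, count=5), since weight = 17.
Negative: (size=3, shape=triangle, weight=10, count=5), since weight = 10.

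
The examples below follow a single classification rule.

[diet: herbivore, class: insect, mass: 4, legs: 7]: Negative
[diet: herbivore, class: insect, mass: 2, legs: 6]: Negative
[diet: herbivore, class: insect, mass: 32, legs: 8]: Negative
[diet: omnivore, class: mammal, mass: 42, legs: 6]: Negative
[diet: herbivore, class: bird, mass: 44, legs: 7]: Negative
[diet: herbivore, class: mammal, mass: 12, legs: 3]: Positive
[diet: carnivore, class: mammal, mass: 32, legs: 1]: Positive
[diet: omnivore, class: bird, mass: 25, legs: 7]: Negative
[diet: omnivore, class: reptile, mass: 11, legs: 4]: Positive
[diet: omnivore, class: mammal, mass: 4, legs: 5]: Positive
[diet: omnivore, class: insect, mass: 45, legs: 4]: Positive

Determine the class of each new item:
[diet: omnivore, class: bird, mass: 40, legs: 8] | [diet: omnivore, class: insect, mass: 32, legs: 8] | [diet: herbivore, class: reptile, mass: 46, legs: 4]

A rule that fits every label: legs ≤ 5 — true of each 'Positive' example, false of each 'Negative' one.
[diet: omnivore, class: bird, mass: 40, legs: 8] → legs = 8 → Negative.
[diet: omnivore, class: insect, mass: 32, legs: 8] → legs = 8 → Negative.
[diet: herbivore, class: reptile, mass: 46, legs: 4] → legs = 4 → Positive.

Negative, Negative, Positive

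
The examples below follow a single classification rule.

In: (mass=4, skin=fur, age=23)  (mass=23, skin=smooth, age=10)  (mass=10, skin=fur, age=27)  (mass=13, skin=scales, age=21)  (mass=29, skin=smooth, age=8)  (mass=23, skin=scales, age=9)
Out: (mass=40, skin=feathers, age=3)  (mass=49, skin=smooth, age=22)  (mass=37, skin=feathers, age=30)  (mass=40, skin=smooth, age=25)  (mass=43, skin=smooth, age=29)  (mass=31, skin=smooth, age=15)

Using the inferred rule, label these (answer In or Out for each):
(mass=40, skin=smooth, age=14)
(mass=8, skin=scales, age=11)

Out, In

The pattern is that an item is 'In' exactly when: mass ≤ 29.
(mass=40, skin=smooth, age=14): mass = 40, fails the rule → Out. (mass=8, skin=scales, age=11): mass = 8, meets the rule → In.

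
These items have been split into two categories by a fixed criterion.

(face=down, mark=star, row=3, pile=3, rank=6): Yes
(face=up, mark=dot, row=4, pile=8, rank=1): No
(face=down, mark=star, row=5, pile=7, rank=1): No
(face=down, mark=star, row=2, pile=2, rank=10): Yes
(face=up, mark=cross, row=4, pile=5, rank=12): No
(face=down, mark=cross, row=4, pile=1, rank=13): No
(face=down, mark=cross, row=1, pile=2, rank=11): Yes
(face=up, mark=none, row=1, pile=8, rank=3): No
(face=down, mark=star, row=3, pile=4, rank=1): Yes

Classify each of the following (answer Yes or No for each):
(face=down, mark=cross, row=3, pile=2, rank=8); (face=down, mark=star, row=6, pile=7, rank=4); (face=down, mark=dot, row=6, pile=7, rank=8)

'Yes' ⟺ face is down AND row ≤ 3.
(face=down, mark=cross, row=3, pile=2, rank=8) — face is down, row = 3, hence Yes. (face=down, mark=star, row=6, pile=7, rank=4) — face is down, row = 6, hence No. (face=down, mark=dot, row=6, pile=7, rank=8) — face is down, row = 6, hence No.

Yes, No, No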